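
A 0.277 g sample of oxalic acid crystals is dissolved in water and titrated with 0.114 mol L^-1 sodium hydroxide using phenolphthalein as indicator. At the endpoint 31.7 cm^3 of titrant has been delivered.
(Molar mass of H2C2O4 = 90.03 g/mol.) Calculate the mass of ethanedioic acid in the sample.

H2C2O4 + 2 NaOH → Na2C2O4 + 2 H2O
n(NaOH) = 0.0317 L × 0.114 mol/L = 3.61 × 10^-3 mol
From the 1:2 ratio, n(H2C2O4) = 1/2 × 3.61 × 10^-3 = 1.81 × 10^-3 mol
mass of H2C2O4 = 1.81 × 10^-3 × 90.03 g/mol = 0.163 g

0.163 g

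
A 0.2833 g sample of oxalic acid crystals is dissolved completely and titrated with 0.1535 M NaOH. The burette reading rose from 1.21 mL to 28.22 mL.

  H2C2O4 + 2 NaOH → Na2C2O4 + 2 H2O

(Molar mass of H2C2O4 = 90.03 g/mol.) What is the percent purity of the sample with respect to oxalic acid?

65.88 %

n(NaOH) = 0.02701 L × 0.1535 mol/L = 4.146 × 10^-3 mol
From the 1:2 ratio, n(H2C2O4) = 1/2 × 4.146 × 10^-3 = 2.073 × 10^-3 mol
mass of H2C2O4 = 2.073 × 10^-3 × 90.03 g/mol = 0.1866 g
% H2C2O4 = 0.1866 / 0.2833 × 100 = 65.88 %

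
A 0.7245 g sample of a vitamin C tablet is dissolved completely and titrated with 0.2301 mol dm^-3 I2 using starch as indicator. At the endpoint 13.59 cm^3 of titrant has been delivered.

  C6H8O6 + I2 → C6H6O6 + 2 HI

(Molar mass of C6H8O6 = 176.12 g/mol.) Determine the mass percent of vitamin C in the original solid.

76.02 %

n(I2) = 0.01359 L × 0.2301 mol/L = 3.127 × 10^-3 mol
n(C6H8O6) = 3.127 × 10^-3 mol (1:1 ratio)
mass of C6H8O6 = 3.127 × 10^-3 × 176.12 g/mol = 0.5507 g
% C6H8O6 = 0.5507 / 0.7245 × 100 = 76.02 %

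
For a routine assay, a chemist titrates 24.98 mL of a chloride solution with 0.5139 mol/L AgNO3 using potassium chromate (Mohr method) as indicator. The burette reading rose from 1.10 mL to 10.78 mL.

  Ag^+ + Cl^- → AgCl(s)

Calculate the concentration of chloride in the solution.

n(AgNO3) = 0.009680 L × 0.5139 mol/L = 4.975 × 10^-3 mol
n(Cl-) = 4.975 × 10^-3 mol (1:1 mole ratio)
[Cl-] = 4.975 × 10^-3 mol / 0.02498 L = 0.1991 mol/L

0.1991 mol/L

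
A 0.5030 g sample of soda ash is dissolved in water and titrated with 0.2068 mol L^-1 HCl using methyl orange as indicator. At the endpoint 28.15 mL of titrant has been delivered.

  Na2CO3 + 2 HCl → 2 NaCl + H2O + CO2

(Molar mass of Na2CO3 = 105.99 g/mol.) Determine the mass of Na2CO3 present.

n(HCl) = 0.02815 L × 0.2068 mol/L = 5.821 × 10^-3 mol
From the 1:2 ratio, n(Na2CO3) = 1/2 × 5.821 × 10^-3 = 2.911 × 10^-3 mol
mass of Na2CO3 = 2.911 × 10^-3 × 105.99 g/mol = 0.3085 g

0.3085 g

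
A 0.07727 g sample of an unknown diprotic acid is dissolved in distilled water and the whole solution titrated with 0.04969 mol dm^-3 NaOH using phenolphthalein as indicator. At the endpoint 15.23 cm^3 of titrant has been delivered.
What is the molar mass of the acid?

204.2 g/mol

n(NaOH) = 0.01523 L × 0.04969 mol/L = 7.568 × 10^-4 mol
From the 1:2 ratio, n(H2A) = 1/2 × 7.568 × 10^-4 = 3.784 × 10^-4 mol
M = m / n = 0.07727 g / 3.784 × 10^-4 mol = 204.2 g/mol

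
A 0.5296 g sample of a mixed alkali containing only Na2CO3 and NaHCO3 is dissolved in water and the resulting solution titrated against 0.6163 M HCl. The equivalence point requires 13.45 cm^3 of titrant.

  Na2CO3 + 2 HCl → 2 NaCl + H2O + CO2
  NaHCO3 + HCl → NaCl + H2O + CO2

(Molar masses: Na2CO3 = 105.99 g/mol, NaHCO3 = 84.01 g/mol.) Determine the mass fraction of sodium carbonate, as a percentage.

53.81 %

n(HCl) = 0.01345 × 0.6163 = 8.289 × 10^-3 mol
Let x = n(Na2CO3), y = n(NaHCO3).
Titrant: 2x + 1y = 8.289 × 10^-3;  mass: 105.99x + 84.01y = 0.5296
Solving, x = 2.689 × 10^-3 mol, y = 2.912 × 10^-3 mol
mass of Na2CO3 = 2.689 × 10^-3 × 105.99 = 0.2850 g
% Na2CO3 = 0.2850 / 0.5296 × 100 = 53.81 %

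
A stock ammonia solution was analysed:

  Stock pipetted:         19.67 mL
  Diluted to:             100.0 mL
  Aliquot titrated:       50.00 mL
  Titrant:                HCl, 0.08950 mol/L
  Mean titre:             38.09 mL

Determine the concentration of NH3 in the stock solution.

0.3466 mol/L

NH3 + HCl → NH4Cl
n(HCl) = 0.03809 × 0.08950 = 3.409 × 10^-3 mol
n(NH3) in the aliquot = 3.409 × 10^-3 mol (1:1 ratio)
[NH3]_dilute = 3.409 × 10^-3 / 0.05000 = 0.06818 mol/L
Dilution factor = 100.0 / 19.67 = 5.084
[NH3]_stock = 0.06818 × 5.084 = 0.3466 mol/L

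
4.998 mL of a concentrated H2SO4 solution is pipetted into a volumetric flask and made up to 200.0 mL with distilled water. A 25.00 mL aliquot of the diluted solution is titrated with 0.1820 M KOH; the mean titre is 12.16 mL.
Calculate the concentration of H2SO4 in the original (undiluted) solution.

H2SO4 + 2 KOH → K2SO4 + 2 H2O
n(KOH) = 0.01216 × 0.1820 = 2.213 × 10^-3 mol
From the 1:2 ratio, n(H2SO4) in the aliquot = 1/2 × 2.213 × 10^-3 = 1.107 × 10^-3 mol
[H2SO4]_dilute = 1.107 × 10^-3 / 0.02500 = 0.04426 mol/L
Dilution factor = 200.0 / 4.998 = 40.02
[H2SO4]_stock = 0.04426 × 40.02 = 1.771 mol/L

1.771 M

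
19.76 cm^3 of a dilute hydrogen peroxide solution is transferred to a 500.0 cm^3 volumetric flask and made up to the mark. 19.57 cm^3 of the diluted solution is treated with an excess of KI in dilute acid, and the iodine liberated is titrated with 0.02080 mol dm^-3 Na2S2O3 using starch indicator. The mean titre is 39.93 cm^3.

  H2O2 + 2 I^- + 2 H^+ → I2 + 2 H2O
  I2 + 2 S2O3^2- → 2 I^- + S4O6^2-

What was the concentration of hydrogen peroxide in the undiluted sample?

n(S2O3^2-) = 0.03993 × 0.02080 = 8.305 × 10^-4 mol
n(I2) = n(S2O3^2-)/2 = 4.153 × 10^-4 mol
n(H2O2) in the aliquot = 4.153 × 10^-4 mol (1:1 ratio)
[H2O2]_dilute = 4.153 × 10^-4 / 0.01957 = 0.02122 mol/L
[H2O2]_original = 0.02122 × 500.0/19.76 = 0.5369 mol/L

0.5369 mol/L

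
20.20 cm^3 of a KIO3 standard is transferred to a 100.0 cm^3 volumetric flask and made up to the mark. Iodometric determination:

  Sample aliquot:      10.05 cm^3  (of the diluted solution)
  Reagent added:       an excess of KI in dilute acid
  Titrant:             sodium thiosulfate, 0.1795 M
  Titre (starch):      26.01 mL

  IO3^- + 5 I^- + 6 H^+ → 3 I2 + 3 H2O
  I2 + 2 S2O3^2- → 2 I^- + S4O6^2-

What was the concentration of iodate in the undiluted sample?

n(S2O3^2-) = 0.02601 × 0.1795 = 4.669 × 10^-3 mol
n(I2) = n(S2O3^2-)/2 = 2.334 × 10^-3 mol
From the 1:3 ratio, n(IO3^-) in the aliquot = 1/3 × 2.334 × 10^-3 = 7.781 × 10^-4 mol
[IO3^-]_dilute = 7.781 × 10^-4 / 0.01005 = 0.07743 mol/L
[IO3^-]_original = 0.07743 × 100.0/20.20 = 0.3833 mol/L

0.3833 M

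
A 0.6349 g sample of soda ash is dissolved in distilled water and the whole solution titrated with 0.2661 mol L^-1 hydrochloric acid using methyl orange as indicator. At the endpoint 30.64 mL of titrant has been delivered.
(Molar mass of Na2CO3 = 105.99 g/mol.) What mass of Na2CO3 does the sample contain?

0.4321 g

Na2CO3 + 2 HCl → 2 NaCl + H2O + CO2
n(HCl) = 0.03064 L × 0.2661 mol/L = 8.153 × 10^-3 mol
From the 1:2 ratio, n(Na2CO3) = 1/2 × 8.153 × 10^-3 = 4.077 × 10^-3 mol
mass of Na2CO3 = 4.077 × 10^-3 × 105.99 g/mol = 0.4321 g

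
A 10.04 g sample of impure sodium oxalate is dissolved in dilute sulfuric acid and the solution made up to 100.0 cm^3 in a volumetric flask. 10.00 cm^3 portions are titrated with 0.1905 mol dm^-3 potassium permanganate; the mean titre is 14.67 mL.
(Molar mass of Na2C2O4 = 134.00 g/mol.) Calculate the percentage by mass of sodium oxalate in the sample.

2 MnO4^- + 5 C2O4^2- + 16 H^+ → 2 Mn^2+ + 10 CO2 + 8 H2O
n(KMnO4) per titration = 0.01467 × 0.1905 = 2.795 × 10^-3 mol
From the 5:2 ratio, n(Na2C2O4) in each aliquot = 5/2 × 2.795 × 10^-3 = 6.987 × 10^-3 mol
n(Na2C2O4) in the whole flask = 6.987 × 10^-3 × 100.0/10.00 = 0.06987 mol
mass of Na2C2O4 = 0.06987 × 134.00 = 9.362 g
% Na2C2O4 = 9.362 / 10.04 × 100 = 93.25 %

93.25 %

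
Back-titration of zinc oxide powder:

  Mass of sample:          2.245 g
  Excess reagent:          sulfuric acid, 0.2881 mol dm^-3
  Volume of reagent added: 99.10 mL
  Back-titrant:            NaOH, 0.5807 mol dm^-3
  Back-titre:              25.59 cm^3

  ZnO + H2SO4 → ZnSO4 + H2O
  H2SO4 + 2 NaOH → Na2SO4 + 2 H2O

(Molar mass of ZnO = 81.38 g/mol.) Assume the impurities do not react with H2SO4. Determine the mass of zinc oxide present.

n(H2SO4) added = 0.09910 × 0.2881 = 0.02855 mol
n(NaOH) used in back-titration = 0.02559 × 0.5807 = 0.01486 mol
From the 1:2 ratio, n(H2SO4) left over = 1/2 × 0.01486 = 7.430 × 10^-3 mol
n(H2SO4) consumed by analyte = 0.02855 − 7.430 × 10^-3 = 0.02112 mol
n(ZnO) = 0.02112 mol (1:1 ratio)
mass of ZnO = 0.02112 × 81.38 = 1.719 g

1.719 g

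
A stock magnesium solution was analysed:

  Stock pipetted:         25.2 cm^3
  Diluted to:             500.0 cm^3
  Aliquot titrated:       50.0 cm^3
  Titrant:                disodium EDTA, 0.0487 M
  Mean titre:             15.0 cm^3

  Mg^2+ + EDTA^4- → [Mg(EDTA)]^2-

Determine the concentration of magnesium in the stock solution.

n(EDTA) = 0.0150 × 0.0487 = 7.30 × 10^-4 mol
n(Mg2+) in the aliquot = 7.30 × 10^-4 mol (1:1 ratio)
[Mg2+]_dilute = 7.30 × 10^-4 / 0.0500 = 0.0146 mol/L
Dilution factor = 500.0 / 25.2 = 19.84
[Mg2+]_stock = 0.0146 × 19.84 = 0.290 mol/L

0.290 M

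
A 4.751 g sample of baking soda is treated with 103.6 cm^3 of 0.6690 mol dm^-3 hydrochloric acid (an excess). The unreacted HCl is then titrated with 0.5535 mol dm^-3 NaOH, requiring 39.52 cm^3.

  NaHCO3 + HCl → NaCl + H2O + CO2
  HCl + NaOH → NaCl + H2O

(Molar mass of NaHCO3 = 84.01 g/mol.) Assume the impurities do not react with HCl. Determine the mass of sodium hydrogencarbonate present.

3.985 g

n(HCl) added = 0.1036 × 0.6690 = 0.06931 mol
n(NaOH) used in back-titration = 0.03952 × 0.5535 = 0.02187 mol
n(HCl) left over = 0.02187 mol (1:1 ratio)
n(HCl) consumed by analyte = 0.06931 − 0.02187 = 0.04743 mol
n(NaHCO3) = 0.04743 mol (1:1 ratio)
mass of NaHCO3 = 0.04743 × 84.01 = 3.985 g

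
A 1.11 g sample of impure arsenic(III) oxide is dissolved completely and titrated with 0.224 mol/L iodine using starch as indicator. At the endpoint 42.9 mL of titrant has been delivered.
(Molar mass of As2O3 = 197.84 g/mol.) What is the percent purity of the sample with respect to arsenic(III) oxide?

As2O3 + 2 I2 + 2 H2O → As2O5 + 4 HI
n(I2) = 0.0429 L × 0.224 mol/L = 9.61 × 10^-3 mol
From the 1:2 ratio, n(As2O3) = 1/2 × 9.61 × 10^-3 = 4.80 × 10^-3 mol
mass of As2O3 = 4.80 × 10^-3 × 197.84 g/mol = 0.951 g
% As2O3 = 0.951 / 1.11 × 100 = 85.6 %

85.6 %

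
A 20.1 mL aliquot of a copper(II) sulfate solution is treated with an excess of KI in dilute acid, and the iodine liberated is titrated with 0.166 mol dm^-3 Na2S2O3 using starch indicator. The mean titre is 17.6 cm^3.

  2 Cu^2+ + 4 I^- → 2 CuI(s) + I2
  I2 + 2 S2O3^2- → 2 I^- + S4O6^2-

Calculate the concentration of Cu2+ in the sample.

n(S2O3^2-) = 0.0176 × 0.166 = 2.92 × 10^-3 mol
n(I2) = n(S2O3^2-)/2 = 1.46 × 10^-3 mol
From the 2:1 ratio, n(Cu2+) in the aliquot = 2/1 × 1.46 × 10^-3 = 2.92 × 10^-3 mol
[Cu2+] = 2.92 × 10^-3 / 0.0201 = 0.145 mol/L

0.145 mol/L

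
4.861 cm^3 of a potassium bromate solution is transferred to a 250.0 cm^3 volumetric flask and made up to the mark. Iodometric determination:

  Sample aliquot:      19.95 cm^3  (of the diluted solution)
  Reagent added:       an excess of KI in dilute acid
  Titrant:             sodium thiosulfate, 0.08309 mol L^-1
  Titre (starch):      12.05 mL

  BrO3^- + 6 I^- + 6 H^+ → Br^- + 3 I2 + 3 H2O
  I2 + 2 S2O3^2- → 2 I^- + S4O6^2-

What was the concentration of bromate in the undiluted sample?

n(S2O3^2-) = 0.01205 × 0.08309 = 1.001 × 10^-3 mol
n(I2) = n(S2O3^2-)/2 = 5.006 × 10^-4 mol
From the 1:3 ratio, n(BrO3^-) in the aliquot = 1/3 × 5.006 × 10^-4 = 1.669 × 10^-4 mol
[BrO3^-]_dilute = 1.669 × 10^-4 / 0.01995 = 0.008365 mol/L
[BrO3^-]_original = 0.008365 × 250.0/4.861 = 0.4302 mol/L

0.4302 mol/L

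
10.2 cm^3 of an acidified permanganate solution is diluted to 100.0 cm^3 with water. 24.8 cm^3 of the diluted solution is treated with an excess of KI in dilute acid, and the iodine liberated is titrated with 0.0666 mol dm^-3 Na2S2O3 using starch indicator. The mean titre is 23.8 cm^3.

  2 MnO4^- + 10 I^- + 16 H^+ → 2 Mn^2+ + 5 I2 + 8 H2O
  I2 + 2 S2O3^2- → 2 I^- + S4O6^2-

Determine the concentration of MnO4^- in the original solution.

0.125 mol/L

n(S2O3^2-) = 0.0238 × 0.0666 = 1.59 × 10^-3 mol
n(I2) = n(S2O3^2-)/2 = 7.93 × 10^-4 mol
From the 2:5 ratio, n(MnO4^-) in the aliquot = 2/5 × 7.93 × 10^-4 = 3.17 × 10^-4 mol
[MnO4^-]_dilute = 3.17 × 10^-4 / 0.0248 = 0.0128 mol/L
[MnO4^-]_original = 0.0128 × 100.0/10.2 = 0.125 mol/L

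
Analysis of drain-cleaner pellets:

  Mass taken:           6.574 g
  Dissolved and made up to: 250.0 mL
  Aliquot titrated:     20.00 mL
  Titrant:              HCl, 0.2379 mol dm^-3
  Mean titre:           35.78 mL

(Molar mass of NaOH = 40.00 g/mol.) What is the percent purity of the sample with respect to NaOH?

64.74 %

NaOH + HCl → NaCl + H2O
n(HCl) per titration = 0.03578 × 0.2379 = 8.512 × 10^-3 mol
n(NaOH) in each aliquot = 8.512 × 10^-3 mol (1:1 ratio)
n(NaOH) in the whole flask = 8.512 × 10^-3 × 250.0/20.00 = 0.1064 mol
mass of NaOH = 0.1064 × 40.00 = 4.256 g
% NaOH = 4.256 / 6.574 × 100 = 64.74 %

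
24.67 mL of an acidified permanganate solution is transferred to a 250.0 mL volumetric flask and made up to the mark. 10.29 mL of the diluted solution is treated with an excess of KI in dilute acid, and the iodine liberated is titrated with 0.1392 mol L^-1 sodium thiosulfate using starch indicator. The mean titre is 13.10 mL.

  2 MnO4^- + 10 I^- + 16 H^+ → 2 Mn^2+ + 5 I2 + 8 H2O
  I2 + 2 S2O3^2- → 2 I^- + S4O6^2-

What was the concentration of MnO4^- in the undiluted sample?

n(S2O3^2-) = 0.01310 × 0.1392 = 1.824 × 10^-3 mol
n(I2) = n(S2O3^2-)/2 = 9.118 × 10^-4 mol
From the 2:5 ratio, n(MnO4^-) in the aliquot = 2/5 × 9.118 × 10^-4 = 3.647 × 10^-4 mol
[MnO4^-]_dilute = 3.647 × 10^-4 / 0.01029 = 0.03544 mol/L
[MnO4^-]_original = 0.03544 × 250.0/24.67 = 0.3592 mol/L

0.3592 mol/L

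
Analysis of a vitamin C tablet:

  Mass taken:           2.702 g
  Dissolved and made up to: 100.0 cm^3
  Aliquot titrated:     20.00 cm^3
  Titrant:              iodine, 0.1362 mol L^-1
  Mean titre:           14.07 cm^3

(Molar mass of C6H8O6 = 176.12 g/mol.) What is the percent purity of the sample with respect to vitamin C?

62.45 %

C6H8O6 + I2 → C6H6O6 + 2 HI
n(I2) per titration = 0.01407 × 0.1362 = 1.916 × 10^-3 mol
n(C6H8O6) in each aliquot = 1.916 × 10^-3 mol (1:1 ratio)
n(C6H8O6) in the whole flask = 1.916 × 10^-3 × 100.0/20.00 = 9.582 × 10^-3 mol
mass of C6H8O6 = 9.582 × 10^-3 × 176.12 = 1.688 g
% C6H8O6 = 1.688 / 2.702 × 100 = 62.45 %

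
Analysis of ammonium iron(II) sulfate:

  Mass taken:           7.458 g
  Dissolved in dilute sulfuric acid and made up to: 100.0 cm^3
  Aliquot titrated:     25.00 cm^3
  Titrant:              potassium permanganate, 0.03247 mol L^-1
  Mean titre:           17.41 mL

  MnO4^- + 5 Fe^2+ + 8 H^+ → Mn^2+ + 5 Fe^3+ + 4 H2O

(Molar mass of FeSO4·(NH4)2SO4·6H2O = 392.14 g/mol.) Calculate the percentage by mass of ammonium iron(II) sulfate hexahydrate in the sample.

59.45 %

n(KMnO4) per titration = 0.01741 × 0.03247 = 5.653 × 10^-4 mol
From the 5:1 ratio, n(FeSO4·(NH4)2SO4·6H2O) in each aliquot = 5/1 × 5.653 × 10^-4 = 2.827 × 10^-3 mol
n(FeSO4·(NH4)2SO4·6H2O) in the whole flask = 2.827 × 10^-3 × 100.0/25.00 = 0.01131 mol
mass of FeSO4·(NH4)2SO4·6H2O = 0.01131 × 392.14 = 4.434 g
% FeSO4·(NH4)2SO4·6H2O = 4.434 / 7.458 × 100 = 59.45 %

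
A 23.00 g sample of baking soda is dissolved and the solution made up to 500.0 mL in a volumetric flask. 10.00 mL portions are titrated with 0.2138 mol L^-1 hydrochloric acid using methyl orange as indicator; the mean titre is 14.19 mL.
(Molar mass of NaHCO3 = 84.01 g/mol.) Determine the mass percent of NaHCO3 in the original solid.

NaHCO3 + HCl → NaCl + H2O + CO2
n(HCl) per titration = 0.01419 × 0.2138 = 3.034 × 10^-3 mol
n(NaHCO3) in each aliquot = 3.034 × 10^-3 mol (1:1 ratio)
n(NaHCO3) in the whole flask = 3.034 × 10^-3 × 500.0/10.00 = 0.1517 mol
mass of NaHCO3 = 0.1517 × 84.01 = 12.74 g
% NaHCO3 = 12.74 / 23.00 × 100 = 55.41 %

55.41 %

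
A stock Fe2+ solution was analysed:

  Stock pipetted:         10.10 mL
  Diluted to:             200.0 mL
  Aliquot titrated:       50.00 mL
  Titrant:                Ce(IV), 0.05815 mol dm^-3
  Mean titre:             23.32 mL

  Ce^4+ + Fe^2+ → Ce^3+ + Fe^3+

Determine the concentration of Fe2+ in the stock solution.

n(Ce4+) = 0.02332 × 0.05815 = 1.356 × 10^-3 mol
n(Fe2+) in the aliquot = 1.356 × 10^-3 mol (1:1 ratio)
[Fe2+]_dilute = 1.356 × 10^-3 / 0.05000 = 0.02712 mol/L
Dilution factor = 200.0 / 10.10 = 19.80
[Fe2+]_stock = 0.02712 × 19.80 = 0.5371 mol/L

0.5371 mol/L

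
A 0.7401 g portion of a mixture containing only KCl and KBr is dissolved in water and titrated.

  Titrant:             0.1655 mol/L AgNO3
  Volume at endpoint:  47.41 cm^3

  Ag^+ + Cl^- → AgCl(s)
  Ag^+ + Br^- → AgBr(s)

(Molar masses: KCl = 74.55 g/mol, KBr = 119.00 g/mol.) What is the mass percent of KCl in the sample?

n(AgNO3) = 0.04741 × 0.1655 = 7.846 × 10^-3 mol
Let x = n(KCl), y = n(KBr).
Titrant: 1x + 1y = 7.846 × 10^-3;  mass: 74.55x + 119.00y = 0.7401
Solving, x = 4.356 × 10^-3 mol, y = 3.491 × 10^-3 mol
mass of KCl = 4.356 × 10^-3 × 74.55 = 0.3247 g
% KCl = 0.3247 / 0.7401 × 100 = 43.88 %

43.88 %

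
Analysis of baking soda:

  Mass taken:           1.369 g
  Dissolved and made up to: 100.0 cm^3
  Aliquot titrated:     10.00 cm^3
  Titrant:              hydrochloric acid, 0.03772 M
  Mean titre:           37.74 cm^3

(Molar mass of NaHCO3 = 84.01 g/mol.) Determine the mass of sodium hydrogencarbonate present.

1.196 g

NaHCO3 + HCl → NaCl + H2O + CO2
n(HCl) per titration = 0.03774 × 0.03772 = 1.424 × 10^-3 mol
n(NaHCO3) in each aliquot = 1.424 × 10^-3 mol (1:1 ratio)
n(NaHCO3) in the whole flask = 1.424 × 10^-3 × 100.0/10.00 = 0.01424 mol
mass of NaHCO3 = 0.01424 × 84.01 = 1.196 g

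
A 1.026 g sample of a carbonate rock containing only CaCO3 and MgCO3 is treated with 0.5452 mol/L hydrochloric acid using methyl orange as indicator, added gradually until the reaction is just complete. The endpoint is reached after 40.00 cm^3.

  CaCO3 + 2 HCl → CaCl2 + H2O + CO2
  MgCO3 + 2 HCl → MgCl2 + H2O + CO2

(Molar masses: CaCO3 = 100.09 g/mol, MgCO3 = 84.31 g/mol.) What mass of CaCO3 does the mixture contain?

0.6767 g

n(HCl) = 0.04000 × 0.5452 = 0.02181 mol
Let x = n(CaCO3), y = n(MgCO3).
Titrant: 2x + 2y = 0.02181;  mass: 100.09x + 84.31y = 1.026
Solving, x = 6.761 × 10^-3 mol, y = 4.143 × 10^-3 mol
mass of CaCO3 = 6.761 × 10^-3 × 100.09 = 0.6767 g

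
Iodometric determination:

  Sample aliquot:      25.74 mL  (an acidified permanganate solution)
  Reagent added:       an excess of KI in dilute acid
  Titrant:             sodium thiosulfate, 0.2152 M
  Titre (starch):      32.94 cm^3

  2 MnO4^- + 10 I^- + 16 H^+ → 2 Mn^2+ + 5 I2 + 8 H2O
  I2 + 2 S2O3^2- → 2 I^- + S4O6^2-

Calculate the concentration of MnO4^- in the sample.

n(S2O3^2-) = 0.03294 × 0.2152 = 7.089 × 10^-3 mol
n(I2) = n(S2O3^2-)/2 = 3.544 × 10^-3 mol
From the 2:5 ratio, n(MnO4^-) in the aliquot = 2/5 × 3.544 × 10^-3 = 1.418 × 10^-3 mol
[MnO4^-] = 1.418 × 10^-3 / 0.02574 = 0.05508 mol/L

0.05508 M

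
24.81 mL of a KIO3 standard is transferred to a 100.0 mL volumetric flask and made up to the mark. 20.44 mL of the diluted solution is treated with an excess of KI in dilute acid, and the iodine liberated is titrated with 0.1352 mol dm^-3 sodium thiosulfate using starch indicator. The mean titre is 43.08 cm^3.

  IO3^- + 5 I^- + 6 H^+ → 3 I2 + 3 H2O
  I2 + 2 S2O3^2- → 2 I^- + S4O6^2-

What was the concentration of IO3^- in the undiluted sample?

n(S2O3^2-) = 0.04308 × 0.1352 = 5.824 × 10^-3 mol
n(I2) = n(S2O3^2-)/2 = 2.912 × 10^-3 mol
From the 1:3 ratio, n(IO3^-) in the aliquot = 1/3 × 2.912 × 10^-3 = 9.707 × 10^-4 mol
[IO3^-]_dilute = 9.707 × 10^-4 / 0.02044 = 0.04749 mol/L
[IO3^-]_original = 0.04749 × 100.0/24.81 = 0.1914 mol/L

0.1914 mol/L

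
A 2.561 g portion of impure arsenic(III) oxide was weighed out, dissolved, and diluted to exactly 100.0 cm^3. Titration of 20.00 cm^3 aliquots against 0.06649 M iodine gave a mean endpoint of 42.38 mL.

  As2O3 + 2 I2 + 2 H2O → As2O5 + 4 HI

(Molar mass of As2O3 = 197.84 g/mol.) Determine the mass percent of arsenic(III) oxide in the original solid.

n(I2) per titration = 0.04238 × 0.06649 = 2.818 × 10^-3 mol
From the 1:2 ratio, n(As2O3) in each aliquot = 1/2 × 2.818 × 10^-3 = 1.409 × 10^-3 mol
n(As2O3) in the whole flask = 1.409 × 10^-3 × 100.0/20.00 = 7.045 × 10^-3 mol
mass of As2O3 = 7.045 × 10^-3 × 197.84 = 1.394 g
% As2O3 = 1.394 / 2.561 × 100 = 54.42 %

54.42 %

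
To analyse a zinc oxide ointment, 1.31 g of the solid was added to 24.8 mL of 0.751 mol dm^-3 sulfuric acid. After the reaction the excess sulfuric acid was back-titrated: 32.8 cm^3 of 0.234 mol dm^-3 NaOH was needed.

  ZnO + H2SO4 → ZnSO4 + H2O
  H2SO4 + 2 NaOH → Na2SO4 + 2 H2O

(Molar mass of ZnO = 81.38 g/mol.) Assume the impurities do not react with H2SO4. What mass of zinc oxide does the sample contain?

n(H2SO4) added = 0.0248 × 0.751 = 0.0186 mol
n(NaOH) used in back-titration = 0.0328 × 0.234 = 7.68 × 10^-3 mol
From the 1:2 ratio, n(H2SO4) left over = 1/2 × 7.68 × 10^-3 = 3.84 × 10^-3 mol
n(H2SO4) consumed by analyte = 0.0186 − 3.84 × 10^-3 = 0.0148 mol
n(ZnO) = 0.0148 mol (1:1 ratio)
mass of ZnO = 0.0148 × 81.38 = 1.20 g

1.20 g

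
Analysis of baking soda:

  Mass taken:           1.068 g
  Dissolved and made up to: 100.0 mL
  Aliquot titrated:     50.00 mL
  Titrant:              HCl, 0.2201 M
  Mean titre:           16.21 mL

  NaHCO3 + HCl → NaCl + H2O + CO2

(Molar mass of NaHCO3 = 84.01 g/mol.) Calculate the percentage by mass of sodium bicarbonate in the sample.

n(HCl) per titration = 0.01621 × 0.2201 = 3.568 × 10^-3 mol
n(NaHCO3) in each aliquot = 3.568 × 10^-3 mol (1:1 ratio)
n(NaHCO3) in the whole flask = 3.568 × 10^-3 × 100.0/50.00 = 7.136 × 10^-3 mol
mass of NaHCO3 = 7.136 × 10^-3 × 84.01 = 0.5995 g
% NaHCO3 = 0.5995 / 1.068 × 100 = 56.13 %

56.13 %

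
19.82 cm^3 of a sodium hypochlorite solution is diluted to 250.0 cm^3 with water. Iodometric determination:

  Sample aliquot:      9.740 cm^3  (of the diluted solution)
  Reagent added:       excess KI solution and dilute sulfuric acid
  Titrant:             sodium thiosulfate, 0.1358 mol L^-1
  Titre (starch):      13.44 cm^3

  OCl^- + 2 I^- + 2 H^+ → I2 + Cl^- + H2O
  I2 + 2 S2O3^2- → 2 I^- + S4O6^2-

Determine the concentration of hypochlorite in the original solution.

1.182 mol/L

n(S2O3^2-) = 0.01344 × 0.1358 = 1.825 × 10^-3 mol
n(I2) = n(S2O3^2-)/2 = 9.126 × 10^-4 mol
n(OCl^-) in the aliquot = 9.126 × 10^-4 mol (1:1 ratio)
[OCl^-]_dilute = 9.126 × 10^-4 / 0.009740 = 0.09369 mol/L
[OCl^-]_original = 0.09369 × 250.0/19.82 = 1.182 mol/L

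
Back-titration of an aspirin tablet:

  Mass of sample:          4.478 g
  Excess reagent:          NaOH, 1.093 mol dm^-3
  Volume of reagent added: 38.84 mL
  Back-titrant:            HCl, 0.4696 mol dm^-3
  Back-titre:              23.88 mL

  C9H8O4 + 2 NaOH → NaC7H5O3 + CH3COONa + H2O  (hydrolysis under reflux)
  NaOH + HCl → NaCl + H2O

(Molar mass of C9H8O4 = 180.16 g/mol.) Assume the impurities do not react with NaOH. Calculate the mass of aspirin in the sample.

2.814 g

n(NaOH) added = 0.03884 × 1.093 = 0.04245 mol
n(HCl) used in back-titration = 0.02388 × 0.4696 = 0.01121 mol
n(NaOH) left over = 0.01121 mol (1:1 ratio)
n(NaOH) consumed by analyte = 0.04245 − 0.01121 = 0.03124 mol
From the 1:2 ratio, n(C9H8O4) = 1/2 × 0.03124 = 0.01562 mol
mass of C9H8O4 = 0.01562 × 180.16 = 2.814 g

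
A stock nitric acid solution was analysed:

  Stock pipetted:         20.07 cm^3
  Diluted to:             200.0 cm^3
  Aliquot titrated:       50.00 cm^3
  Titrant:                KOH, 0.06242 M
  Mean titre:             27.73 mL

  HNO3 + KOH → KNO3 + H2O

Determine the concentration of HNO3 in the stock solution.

n(KOH) = 0.02773 × 0.06242 = 1.731 × 10^-3 mol
n(HNO3) in the aliquot = 1.731 × 10^-3 mol (1:1 ratio)
[HNO3]_dilute = 1.731 × 10^-3 / 0.05000 = 0.03462 mol/L
Dilution factor = 200.0 / 20.07 = 9.965
[HNO3]_stock = 0.03462 × 9.965 = 0.3450 mol/L

0.3450 M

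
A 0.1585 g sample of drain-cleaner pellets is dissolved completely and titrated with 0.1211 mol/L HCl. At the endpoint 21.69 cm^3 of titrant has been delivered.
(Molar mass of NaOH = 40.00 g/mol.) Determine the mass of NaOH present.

0.1051 g

NaOH + HCl → NaCl + H2O
n(HCl) = 0.02169 L × 0.1211 mol/L = 2.627 × 10^-3 mol
n(NaOH) = 2.627 × 10^-3 mol (1:1 ratio)
mass of NaOH = 2.627 × 10^-3 × 40.00 g/mol = 0.1051 g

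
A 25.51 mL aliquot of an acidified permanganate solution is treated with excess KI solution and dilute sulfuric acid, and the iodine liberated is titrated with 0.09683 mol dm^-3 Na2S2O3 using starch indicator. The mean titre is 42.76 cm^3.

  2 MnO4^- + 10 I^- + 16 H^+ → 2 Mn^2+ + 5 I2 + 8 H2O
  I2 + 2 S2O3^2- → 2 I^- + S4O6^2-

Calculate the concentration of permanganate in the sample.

n(S2O3^2-) = 0.04276 × 0.09683 = 4.140 × 10^-3 mol
n(I2) = n(S2O3^2-)/2 = 2.070 × 10^-3 mol
From the 2:5 ratio, n(MnO4^-) in the aliquot = 2/5 × 2.070 × 10^-3 = 8.281 × 10^-4 mol
[MnO4^-] = 8.281 × 10^-4 / 0.02551 = 0.03246 mol/L

0.03246 mol/L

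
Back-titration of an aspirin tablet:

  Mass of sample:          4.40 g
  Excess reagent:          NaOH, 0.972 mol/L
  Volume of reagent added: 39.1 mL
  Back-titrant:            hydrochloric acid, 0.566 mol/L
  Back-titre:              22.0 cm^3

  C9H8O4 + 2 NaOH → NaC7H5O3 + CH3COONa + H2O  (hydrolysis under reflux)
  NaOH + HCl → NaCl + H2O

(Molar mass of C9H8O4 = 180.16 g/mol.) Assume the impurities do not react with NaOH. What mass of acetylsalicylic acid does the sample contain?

2.30 g

n(NaOH) added = 0.0391 × 0.972 = 0.0380 mol
n(HCl) used in back-titration = 0.0220 × 0.566 = 0.0125 mol
n(NaOH) left over = 0.0125 mol (1:1 ratio)
n(NaOH) consumed by analyte = 0.0380 − 0.0125 = 0.0256 mol
From the 1:2 ratio, n(C9H8O4) = 1/2 × 0.0256 = 0.0128 mol
mass of C9H8O4 = 0.0128 × 180.16 = 2.30 g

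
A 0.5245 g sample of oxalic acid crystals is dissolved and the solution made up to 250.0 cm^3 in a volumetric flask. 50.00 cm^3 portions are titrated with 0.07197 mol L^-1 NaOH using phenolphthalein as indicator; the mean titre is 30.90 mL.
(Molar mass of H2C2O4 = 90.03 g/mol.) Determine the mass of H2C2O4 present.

H2C2O4 + 2 NaOH → Na2C2O4 + 2 H2O
n(NaOH) per titration = 0.03090 × 0.07197 = 2.224 × 10^-3 mol
From the 1:2 ratio, n(H2C2O4) in each aliquot = 1/2 × 2.224 × 10^-3 = 1.112 × 10^-3 mol
n(H2C2O4) in the whole flask = 1.112 × 10^-3 × 250.0/50.00 = 5.560 × 10^-3 mol
mass of H2C2O4 = 5.560 × 10^-3 × 90.03 = 0.5005 g

0.5005 g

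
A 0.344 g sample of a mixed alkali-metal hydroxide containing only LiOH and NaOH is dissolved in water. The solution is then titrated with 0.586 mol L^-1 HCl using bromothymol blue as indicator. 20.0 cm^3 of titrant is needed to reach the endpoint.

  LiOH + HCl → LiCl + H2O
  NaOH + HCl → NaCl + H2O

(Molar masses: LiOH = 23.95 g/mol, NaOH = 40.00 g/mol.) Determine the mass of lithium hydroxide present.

0.186 g

n(HCl) = 0.0200 × 0.586 = 0.0117 mol
Let x = n(LiOH), y = n(NaOH).
Titrant: 1x + 1y = 0.0117;  mass: 23.95x + 40.00y = 0.344
Solving, x = 7.78 × 10^-3 mol, y = 3.94 × 10^-3 mol
mass of LiOH = 7.78 × 10^-3 × 23.95 = 0.186 g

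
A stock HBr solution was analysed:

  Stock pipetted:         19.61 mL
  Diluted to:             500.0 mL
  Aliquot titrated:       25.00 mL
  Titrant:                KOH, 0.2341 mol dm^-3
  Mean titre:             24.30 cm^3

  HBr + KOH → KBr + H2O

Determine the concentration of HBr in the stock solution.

n(KOH) = 0.02430 × 0.2341 = 5.689 × 10^-3 mol
n(HBr) in the aliquot = 5.689 × 10^-3 mol (1:1 ratio)
[HBr]_dilute = 5.689 × 10^-3 / 0.02500 = 0.2275 mol/L
Dilution factor = 500.0 / 19.61 = 25.50
[HBr]_stock = 0.2275 × 25.50 = 5.802 mol/L

5.802 mol/L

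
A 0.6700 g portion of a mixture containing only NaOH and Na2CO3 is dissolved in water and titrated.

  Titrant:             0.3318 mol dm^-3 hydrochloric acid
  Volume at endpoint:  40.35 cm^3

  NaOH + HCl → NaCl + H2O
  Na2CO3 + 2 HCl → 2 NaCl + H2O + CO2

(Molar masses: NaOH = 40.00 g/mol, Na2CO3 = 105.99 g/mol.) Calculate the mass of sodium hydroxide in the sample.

n(HCl) = 0.04035 × 0.3318 = 0.01339 mol
Let x = n(NaOH), y = n(Na2CO3).
Titrant: 1x + 2y = 0.01339;  mass: 40.00x + 105.99y = 0.6700
Solving, x = 3.040 × 10^-3 mol, y = 5.174 × 10^-3 mol
mass of NaOH = 3.040 × 10^-3 × 40.00 = 0.1216 g

0.1216 g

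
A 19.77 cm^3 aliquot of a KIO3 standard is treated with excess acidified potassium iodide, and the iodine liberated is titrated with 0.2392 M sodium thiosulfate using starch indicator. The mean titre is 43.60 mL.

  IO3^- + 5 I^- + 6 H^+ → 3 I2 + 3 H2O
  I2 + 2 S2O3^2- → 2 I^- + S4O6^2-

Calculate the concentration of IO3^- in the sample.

n(S2O3^2-) = 0.04360 × 0.2392 = 0.01043 mol
n(I2) = n(S2O3^2-)/2 = 5.215 × 10^-3 mol
From the 1:3 ratio, n(IO3^-) in the aliquot = 1/3 × 5.215 × 10^-3 = 1.738 × 10^-3 mol
[IO3^-] = 1.738 × 10^-3 / 0.01977 = 0.08792 mol/L

0.08792 M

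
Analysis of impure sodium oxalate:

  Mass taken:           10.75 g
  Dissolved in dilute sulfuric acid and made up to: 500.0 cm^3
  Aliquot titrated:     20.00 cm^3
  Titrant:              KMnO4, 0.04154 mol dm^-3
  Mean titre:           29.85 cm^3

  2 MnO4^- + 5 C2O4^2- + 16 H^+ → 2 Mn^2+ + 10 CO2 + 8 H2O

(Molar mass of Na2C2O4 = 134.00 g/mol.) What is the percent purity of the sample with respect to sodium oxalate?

n(KMnO4) per titration = 0.02985 × 0.04154 = 1.240 × 10^-3 mol
From the 5:2 ratio, n(Na2C2O4) in each aliquot = 5/2 × 1.240 × 10^-3 = 3.100 × 10^-3 mol
n(Na2C2O4) in the whole flask = 3.100 × 10^-3 × 500.0/20.00 = 0.07750 mol
mass of Na2C2O4 = 0.07750 × 134.00 = 10.38 g
% Na2C2O4 = 10.38 / 10.75 × 100 = 96.60 %

96.60 %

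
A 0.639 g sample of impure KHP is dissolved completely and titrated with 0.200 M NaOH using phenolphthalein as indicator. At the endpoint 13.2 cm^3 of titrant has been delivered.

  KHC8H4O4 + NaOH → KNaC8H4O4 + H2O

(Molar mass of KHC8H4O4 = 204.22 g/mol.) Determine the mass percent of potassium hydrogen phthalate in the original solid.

84.4 %

n(NaOH) = 0.0132 L × 0.200 mol/L = 2.64 × 10^-3 mol
n(KHC8H4O4) = 2.64 × 10^-3 mol (1:1 ratio)
mass of KHC8H4O4 = 2.64 × 10^-3 × 204.22 g/mol = 0.539 g
% KHC8H4O4 = 0.539 / 0.639 × 100 = 84.4 %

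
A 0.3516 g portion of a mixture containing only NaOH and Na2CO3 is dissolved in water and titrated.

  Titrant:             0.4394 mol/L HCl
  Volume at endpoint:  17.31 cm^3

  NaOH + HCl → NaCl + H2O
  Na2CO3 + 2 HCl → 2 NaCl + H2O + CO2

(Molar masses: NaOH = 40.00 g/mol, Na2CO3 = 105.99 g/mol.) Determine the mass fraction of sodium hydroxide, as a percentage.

45.07 %

n(HCl) = 0.01731 × 0.4394 = 7.606 × 10^-3 mol
Let x = n(NaOH), y = n(Na2CO3).
Titrant: 1x + 2y = 7.606 × 10^-3;  mass: 40.00x + 105.99y = 0.3516
Solving, x = 3.962 × 10^-3 mol, y = 1.822 × 10^-3 mol
mass of NaOH = 3.962 × 10^-3 × 40.00 = 0.1585 g
% NaOH = 0.1585 / 0.3516 × 100 = 45.07 %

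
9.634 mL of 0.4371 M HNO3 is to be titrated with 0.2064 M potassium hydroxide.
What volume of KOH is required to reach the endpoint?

20.40 mL

HNO3 + KOH → KNO3 + H2O
n(HNO3) = 0.009634 L × 0.4371 mol/L = 4.211 × 10^-3 mol
n(KOH) = 4.211 × 10^-3 mol (1:1 stoichiometry)
V(KOH) = 4.211 × 10^-3 mol / 0.2064 mol/L = 0.02040 L = 20.40 mL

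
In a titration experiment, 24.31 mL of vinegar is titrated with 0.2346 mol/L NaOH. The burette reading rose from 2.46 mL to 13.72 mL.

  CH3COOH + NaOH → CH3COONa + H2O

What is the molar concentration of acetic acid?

n(NaOH) = 0.01126 L × 0.2346 mol/L = 2.642 × 10^-3 mol
n(CH3COOH) = 2.642 × 10^-3 mol (1:1 mole ratio)
[CH3COOH] = 2.642 × 10^-3 mol / 0.02431 L = 0.1087 mol/L

0.1087 mol/L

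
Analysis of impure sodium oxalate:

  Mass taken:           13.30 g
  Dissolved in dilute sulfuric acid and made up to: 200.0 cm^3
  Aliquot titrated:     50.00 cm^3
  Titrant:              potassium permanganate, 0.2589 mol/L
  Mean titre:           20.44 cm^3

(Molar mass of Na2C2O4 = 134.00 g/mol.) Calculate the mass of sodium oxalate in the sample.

7.091 g

2 MnO4^- + 5 C2O4^2- + 16 H^+ → 2 Mn^2+ + 10 CO2 + 8 H2O
n(KMnO4) per titration = 0.02044 × 0.2589 = 5.292 × 10^-3 mol
From the 5:2 ratio, n(Na2C2O4) in each aliquot = 5/2 × 5.292 × 10^-3 = 0.01323 mol
n(Na2C2O4) in the whole flask = 0.01323 × 200.0/50.00 = 0.05292 mol
mass of Na2C2O4 = 0.05292 × 134.00 = 7.091 g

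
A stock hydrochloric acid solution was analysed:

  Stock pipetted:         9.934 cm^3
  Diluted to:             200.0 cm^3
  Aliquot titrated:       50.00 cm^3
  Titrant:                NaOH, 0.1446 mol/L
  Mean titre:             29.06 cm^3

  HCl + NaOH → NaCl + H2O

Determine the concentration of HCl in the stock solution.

n(NaOH) = 0.02906 × 0.1446 = 4.202 × 10^-3 mol
n(HCl) in the aliquot = 4.202 × 10^-3 mol (1:1 ratio)
[HCl]_dilute = 4.202 × 10^-3 / 0.05000 = 0.08404 mol/L
Dilution factor = 200.0 / 9.934 = 20.13
[HCl]_stock = 0.08404 × 20.13 = 1.692 mol/L

1.692 mol/L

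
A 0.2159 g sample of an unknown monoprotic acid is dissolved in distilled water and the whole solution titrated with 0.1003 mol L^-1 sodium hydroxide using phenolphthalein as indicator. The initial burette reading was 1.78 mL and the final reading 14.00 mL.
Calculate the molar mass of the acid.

n(NaOH) = 0.01222 L × 0.1003 mol/L = 1.226 × 10^-3 mol
n(HA) = 1.226 × 10^-3 mol (1:1 ratio)
M = m / n = 0.2159 g / 1.226 × 10^-3 mol = 176.1 g/mol

176.1 g/mol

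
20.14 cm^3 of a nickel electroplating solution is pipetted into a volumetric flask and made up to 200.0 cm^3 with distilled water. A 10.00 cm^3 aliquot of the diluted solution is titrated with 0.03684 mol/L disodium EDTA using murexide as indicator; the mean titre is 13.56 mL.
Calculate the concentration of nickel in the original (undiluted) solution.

0.4961 mol/L

Ni^2+ + EDTA^4- → [Ni(EDTA)]^2-
n(EDTA) = 0.01356 × 0.03684 = 4.996 × 10^-4 mol
n(Ni2+) in the aliquot = 4.996 × 10^-4 mol (1:1 ratio)
[Ni2+]_dilute = 4.996 × 10^-4 / 0.01000 = 0.04996 mol/L
Dilution factor = 200.0 / 20.14 = 9.930
[Ni2+]_stock = 0.04996 × 9.930 = 0.4961 mol/L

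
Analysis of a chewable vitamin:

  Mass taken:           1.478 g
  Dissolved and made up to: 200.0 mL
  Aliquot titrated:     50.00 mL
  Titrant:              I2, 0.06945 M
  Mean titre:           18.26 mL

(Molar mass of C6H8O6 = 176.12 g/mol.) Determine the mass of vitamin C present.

0.8934 g

C6H8O6 + I2 → C6H6O6 + 2 HI
n(I2) per titration = 0.01826 × 0.06945 = 1.268 × 10^-3 mol
n(C6H8O6) in each aliquot = 1.268 × 10^-3 mol (1:1 ratio)
n(C6H8O6) in the whole flask = 1.268 × 10^-3 × 200.0/50.00 = 5.073 × 10^-3 mol
mass of C6H8O6 = 5.073 × 10^-3 × 176.12 = 0.8934 g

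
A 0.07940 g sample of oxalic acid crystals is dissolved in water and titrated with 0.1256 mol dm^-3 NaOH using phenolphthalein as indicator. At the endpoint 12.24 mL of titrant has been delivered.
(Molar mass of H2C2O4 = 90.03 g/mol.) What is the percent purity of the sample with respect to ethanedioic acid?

87.16 %

H2C2O4 + 2 NaOH → Na2C2O4 + 2 H2O
n(NaOH) = 0.01224 L × 0.1256 mol/L = 1.537 × 10^-3 mol
From the 1:2 ratio, n(H2C2O4) = 1/2 × 1.537 × 10^-3 = 7.687 × 10^-4 mol
mass of H2C2O4 = 7.687 × 10^-4 × 90.03 g/mol = 0.06920 g
% H2C2O4 = 0.06920 / 0.07940 × 100 = 87.16 %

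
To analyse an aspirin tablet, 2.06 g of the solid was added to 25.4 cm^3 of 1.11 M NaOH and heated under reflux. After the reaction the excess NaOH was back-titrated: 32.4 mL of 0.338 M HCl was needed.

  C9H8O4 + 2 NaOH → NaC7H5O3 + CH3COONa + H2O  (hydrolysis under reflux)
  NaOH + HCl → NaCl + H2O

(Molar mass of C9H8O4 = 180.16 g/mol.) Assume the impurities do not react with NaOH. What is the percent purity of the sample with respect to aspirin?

75.4 %

n(NaOH) added = 0.0254 × 1.11 = 0.0282 mol
n(HCl) used in back-titration = 0.0324 × 0.338 = 0.0110 mol
n(NaOH) left over = 0.0110 mol (1:1 ratio)
n(NaOH) consumed by analyte = 0.0282 − 0.0110 = 0.0172 mol
From the 1:2 ratio, n(C9H8O4) = 1/2 × 0.0172 = 8.62 × 10^-3 mol
mass of C9H8O4 = 8.62 × 10^-3 × 180.16 = 1.55 g
% C9H8O4 = 1.55 / 2.06 × 100 = 75.4 %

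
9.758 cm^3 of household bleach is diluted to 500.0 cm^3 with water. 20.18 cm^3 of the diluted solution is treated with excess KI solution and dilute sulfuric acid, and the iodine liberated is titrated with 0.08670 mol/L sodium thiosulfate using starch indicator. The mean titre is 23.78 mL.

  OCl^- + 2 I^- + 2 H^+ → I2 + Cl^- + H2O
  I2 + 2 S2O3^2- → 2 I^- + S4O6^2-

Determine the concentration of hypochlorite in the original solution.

2.618 mol/L

n(S2O3^2-) = 0.02378 × 0.08670 = 2.062 × 10^-3 mol
n(I2) = n(S2O3^2-)/2 = 1.031 × 10^-3 mol
n(OCl^-) in the aliquot = 1.031 × 10^-3 mol (1:1 ratio)
[OCl^-]_dilute = 1.031 × 10^-3 / 0.02018 = 0.05108 mol/L
[OCl^-]_original = 0.05108 × 500.0/9.758 = 2.618 mol/L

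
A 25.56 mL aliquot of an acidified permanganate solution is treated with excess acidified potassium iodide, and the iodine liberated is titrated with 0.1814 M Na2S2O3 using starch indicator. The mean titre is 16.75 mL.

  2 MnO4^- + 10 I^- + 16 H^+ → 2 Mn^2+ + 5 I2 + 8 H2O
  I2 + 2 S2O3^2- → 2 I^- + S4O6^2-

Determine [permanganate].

n(S2O3^2-) = 0.01675 × 0.1814 = 3.038 × 10^-3 mol
n(I2) = n(S2O3^2-)/2 = 1.519 × 10^-3 mol
From the 2:5 ratio, n(MnO4^-) in the aliquot = 2/5 × 1.519 × 10^-3 = 6.077 × 10^-4 mol
[MnO4^-] = 6.077 × 10^-4 / 0.02556 = 0.02378 mol/L

0.02378 M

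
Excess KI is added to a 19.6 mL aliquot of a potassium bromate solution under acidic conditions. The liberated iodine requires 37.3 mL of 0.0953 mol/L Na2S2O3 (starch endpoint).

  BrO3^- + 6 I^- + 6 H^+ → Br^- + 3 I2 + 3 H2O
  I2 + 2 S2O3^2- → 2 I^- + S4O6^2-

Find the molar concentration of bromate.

n(S2O3^2-) = 0.0373 × 0.0953 = 3.55 × 10^-3 mol
n(I2) = n(S2O3^2-)/2 = 1.78 × 10^-3 mol
From the 1:3 ratio, n(BrO3^-) in the aliquot = 1/3 × 1.78 × 10^-3 = 5.92 × 10^-4 mol
[BrO3^-] = 5.92 × 10^-4 / 0.0196 = 0.0302 mol/L

0.0302 mol/L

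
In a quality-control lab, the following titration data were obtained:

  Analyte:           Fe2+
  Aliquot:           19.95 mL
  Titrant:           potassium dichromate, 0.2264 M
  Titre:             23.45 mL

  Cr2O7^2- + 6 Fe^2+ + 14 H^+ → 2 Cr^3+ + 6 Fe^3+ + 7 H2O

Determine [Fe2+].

n(K2Cr2O7) = 0.02345 L × 0.2264 mol/L = 5.309 × 10^-3 mol
From the 6:1 mole ratio, n(Fe2+) = 6/1 × 5.309 × 10^-3 = 0.03185 mol
[Fe2+] = 0.03185 mol / 0.01995 L = 1.597 mol/L

1.597 M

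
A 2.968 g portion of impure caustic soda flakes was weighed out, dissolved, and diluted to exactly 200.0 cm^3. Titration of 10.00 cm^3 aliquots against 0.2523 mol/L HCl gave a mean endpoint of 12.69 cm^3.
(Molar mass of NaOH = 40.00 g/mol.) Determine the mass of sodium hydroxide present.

NaOH + HCl → NaCl + H2O
n(HCl) per titration = 0.01269 × 0.2523 = 3.202 × 10^-3 mol
n(NaOH) in each aliquot = 3.202 × 10^-3 mol (1:1 ratio)
n(NaOH) in the whole flask = 3.202 × 10^-3 × 200.0/10.00 = 0.06403 mol
mass of NaOH = 0.06403 × 40.00 = 2.561 g

2.561 g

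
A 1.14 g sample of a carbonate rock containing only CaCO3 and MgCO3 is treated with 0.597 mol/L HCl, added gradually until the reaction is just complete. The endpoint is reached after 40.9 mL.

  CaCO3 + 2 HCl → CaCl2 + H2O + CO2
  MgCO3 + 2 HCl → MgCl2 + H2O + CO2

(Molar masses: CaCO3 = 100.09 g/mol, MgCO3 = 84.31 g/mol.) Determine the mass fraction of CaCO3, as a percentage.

61.6 %

n(HCl) = 0.0409 × 0.597 = 0.0244 mol
Let x = n(CaCO3), y = n(MgCO3).
Titrant: 2x + 2y = 0.0244;  mass: 100.09x + 84.31y = 1.14
Solving, x = 7.01 × 10^-3 mol, y = 5.19 × 10^-3 mol
mass of CaCO3 = 7.01 × 10^-3 × 100.09 = 0.702 g
% CaCO3 = 0.702 / 1.14 × 100 = 61.6 %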